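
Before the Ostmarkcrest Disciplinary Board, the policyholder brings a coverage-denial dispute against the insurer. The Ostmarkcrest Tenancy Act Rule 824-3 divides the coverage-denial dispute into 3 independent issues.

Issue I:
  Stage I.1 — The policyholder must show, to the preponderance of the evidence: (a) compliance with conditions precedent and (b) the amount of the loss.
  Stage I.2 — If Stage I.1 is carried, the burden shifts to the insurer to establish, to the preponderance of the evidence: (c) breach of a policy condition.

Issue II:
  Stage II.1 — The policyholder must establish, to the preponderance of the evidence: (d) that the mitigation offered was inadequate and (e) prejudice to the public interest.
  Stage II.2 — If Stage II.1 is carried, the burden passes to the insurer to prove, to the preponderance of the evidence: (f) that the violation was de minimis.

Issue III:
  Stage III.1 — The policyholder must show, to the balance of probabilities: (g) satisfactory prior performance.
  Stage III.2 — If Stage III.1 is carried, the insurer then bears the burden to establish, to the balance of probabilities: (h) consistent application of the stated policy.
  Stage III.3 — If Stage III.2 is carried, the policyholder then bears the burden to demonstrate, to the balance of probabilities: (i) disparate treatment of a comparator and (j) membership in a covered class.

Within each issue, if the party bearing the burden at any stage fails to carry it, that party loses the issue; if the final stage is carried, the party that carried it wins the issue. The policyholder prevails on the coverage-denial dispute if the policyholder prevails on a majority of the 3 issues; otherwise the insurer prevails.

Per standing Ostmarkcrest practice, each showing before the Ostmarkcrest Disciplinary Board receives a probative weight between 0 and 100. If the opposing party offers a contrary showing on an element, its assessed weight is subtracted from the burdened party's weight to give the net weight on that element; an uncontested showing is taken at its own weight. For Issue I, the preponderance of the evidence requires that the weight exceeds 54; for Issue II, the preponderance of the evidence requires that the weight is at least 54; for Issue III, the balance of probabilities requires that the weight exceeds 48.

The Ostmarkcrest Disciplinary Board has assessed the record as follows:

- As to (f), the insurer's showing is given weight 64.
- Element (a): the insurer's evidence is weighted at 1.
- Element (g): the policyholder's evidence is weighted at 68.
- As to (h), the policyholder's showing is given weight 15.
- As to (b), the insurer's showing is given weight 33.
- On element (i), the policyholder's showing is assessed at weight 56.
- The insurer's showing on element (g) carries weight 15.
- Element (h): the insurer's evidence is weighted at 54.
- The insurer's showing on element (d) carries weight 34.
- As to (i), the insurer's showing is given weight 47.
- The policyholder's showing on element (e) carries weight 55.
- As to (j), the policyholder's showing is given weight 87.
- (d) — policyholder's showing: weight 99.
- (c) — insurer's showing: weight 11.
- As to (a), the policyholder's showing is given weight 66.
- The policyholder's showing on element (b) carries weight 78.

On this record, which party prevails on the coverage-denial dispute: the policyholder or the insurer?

— Issue I —
Stage I.1 (policyholder, the preponderance of the evidence, weight exceeds 54): (a) net 66−1=65 > 54 — meets; (b) net 78−33=45 ≤ 54 — fails.
  The policyholder does not carry Stage I.1.
So the insurer prevails on this issue.
— Issue II —
At Stage II.1 the policyholder must meet the preponderance of the evidence (weight is at least 54): on (d) the weight is 99 less the opposing 34 gives net 65, which does reach 54, so (d) meets the standard; on (e) the weight is 55, ≥ 54, so (e) meets the standard.
  The policyholder carries Stage II.1; the insurer now bears the burden.
At Stage II.2 the insurer must meet the preponderance of the evidence (weight is at least 54): on (f) the weight is 64, which does reach 54, so (f) meets the standard.
  Stage II.2 carried; the final stage is satisfied.
All stages carried — the insurer prevails on this issue.
— Issue III —
Stage III.1 — burden on policyholder; standard: the balance of probabilities (weight exceeds 48).
    (g): 68 − 15 = 53 > 48 [met]
  All elements met. The burden passes to the insurer.
Stage III.2 — burden on insurer; standard: the balance of probabilities (weight exceeds 48).
    (h): 54 − 15 = 39 ≤ 48 [not met]
  Stage III.2 not carried; the insurer fails its burden.
The policyholder prevails on this issue.
Per-issue: Issue I → insurer; Issue II → insurer; Issue III → policyholder. The policyholder must prevail on a majority of issues; overall, the insurer prevails.

insurer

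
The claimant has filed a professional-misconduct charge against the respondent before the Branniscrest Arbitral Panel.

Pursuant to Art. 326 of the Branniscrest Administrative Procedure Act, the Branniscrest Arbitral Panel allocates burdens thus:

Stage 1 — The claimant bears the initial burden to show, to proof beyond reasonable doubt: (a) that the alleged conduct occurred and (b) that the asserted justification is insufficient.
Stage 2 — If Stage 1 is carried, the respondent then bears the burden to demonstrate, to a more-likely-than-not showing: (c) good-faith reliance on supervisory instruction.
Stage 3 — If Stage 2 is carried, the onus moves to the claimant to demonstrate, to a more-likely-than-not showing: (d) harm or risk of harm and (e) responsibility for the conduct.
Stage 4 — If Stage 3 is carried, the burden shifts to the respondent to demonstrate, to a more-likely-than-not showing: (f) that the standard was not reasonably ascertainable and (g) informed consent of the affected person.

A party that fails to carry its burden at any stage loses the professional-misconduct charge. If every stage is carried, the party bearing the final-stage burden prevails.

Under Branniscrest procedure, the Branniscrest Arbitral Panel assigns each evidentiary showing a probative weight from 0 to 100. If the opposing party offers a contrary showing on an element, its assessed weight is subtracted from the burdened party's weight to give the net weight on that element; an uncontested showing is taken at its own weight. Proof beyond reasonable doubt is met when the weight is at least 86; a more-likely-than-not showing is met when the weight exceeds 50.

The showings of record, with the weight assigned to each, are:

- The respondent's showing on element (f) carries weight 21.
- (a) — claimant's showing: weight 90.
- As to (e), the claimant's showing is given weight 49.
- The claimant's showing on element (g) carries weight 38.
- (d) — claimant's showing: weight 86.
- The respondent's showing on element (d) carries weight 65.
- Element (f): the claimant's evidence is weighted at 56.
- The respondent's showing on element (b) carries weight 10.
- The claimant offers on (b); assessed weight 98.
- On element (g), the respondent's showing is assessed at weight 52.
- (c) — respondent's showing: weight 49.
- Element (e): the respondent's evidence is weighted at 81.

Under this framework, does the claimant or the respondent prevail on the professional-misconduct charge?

claimant

At Stage 1 the claimant must meet proof beyond reasonable doubt (weight is at least 86): on (a) the weight is 90, which does reach 86, so (a) meets the standard; on (b) the weight is 98 less the opposing 10 gives net 88, which does reach 86, so (b) meets the standard.
  The claimant carries Stage 1; the respondent now bears the burden.
At Stage 2 the respondent must meet a more-likely-than-not showing (weight exceeds 50): on (c) the weight is 49, ≤ 50, so (c) does not meet the standard.
  Stage 2 not carried; the respondent fails its burden.
The claimant prevails.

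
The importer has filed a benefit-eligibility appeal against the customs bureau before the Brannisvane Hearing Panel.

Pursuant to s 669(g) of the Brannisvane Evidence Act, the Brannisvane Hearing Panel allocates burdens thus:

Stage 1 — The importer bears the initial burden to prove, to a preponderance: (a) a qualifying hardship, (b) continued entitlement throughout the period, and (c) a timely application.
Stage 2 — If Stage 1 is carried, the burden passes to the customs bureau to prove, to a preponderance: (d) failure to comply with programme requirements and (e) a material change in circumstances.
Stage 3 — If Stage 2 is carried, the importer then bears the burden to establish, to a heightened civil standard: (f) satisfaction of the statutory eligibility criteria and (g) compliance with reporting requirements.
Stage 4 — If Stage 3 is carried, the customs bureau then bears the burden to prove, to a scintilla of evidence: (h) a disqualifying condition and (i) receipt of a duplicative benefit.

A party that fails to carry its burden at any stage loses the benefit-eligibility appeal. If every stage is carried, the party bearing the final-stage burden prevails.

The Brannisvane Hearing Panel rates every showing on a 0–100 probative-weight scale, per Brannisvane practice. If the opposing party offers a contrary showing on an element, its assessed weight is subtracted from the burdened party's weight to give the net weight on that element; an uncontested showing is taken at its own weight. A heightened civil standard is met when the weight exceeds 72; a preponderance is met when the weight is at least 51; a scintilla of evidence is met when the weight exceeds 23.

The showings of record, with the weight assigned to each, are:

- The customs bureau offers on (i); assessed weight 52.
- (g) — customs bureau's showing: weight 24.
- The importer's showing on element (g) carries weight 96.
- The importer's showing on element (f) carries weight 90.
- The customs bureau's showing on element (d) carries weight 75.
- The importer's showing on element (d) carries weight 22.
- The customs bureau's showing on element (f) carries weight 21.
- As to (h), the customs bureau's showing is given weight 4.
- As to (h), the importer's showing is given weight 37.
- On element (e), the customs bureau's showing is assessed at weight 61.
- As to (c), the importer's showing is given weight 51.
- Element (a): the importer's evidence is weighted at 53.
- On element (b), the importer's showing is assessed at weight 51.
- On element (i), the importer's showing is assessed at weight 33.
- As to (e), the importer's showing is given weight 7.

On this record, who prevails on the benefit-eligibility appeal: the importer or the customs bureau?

customs bureau

At Stage 1 the importer must meet a preponderance (weight is at least 51): on (a) the weight is 53, ≥ 51, so (a) meets the standard; on (b) the weight is 51, ≥ 51, so (b) meets the standard; on (c) the weight is 51, ≥ 51, so (c) meets the standard.
  Stage 1 is satisfied; the onus moves to the customs bureau.
At Stage 2 the customs bureau must meet a preponderance (weight is at least 51): on (d) the weight is 75 less the opposing 22 gives net 53, ≥ 51, so (d) meets the standard; on (e) the weight is 61 less the opposing 7 gives net 54, which does reach 51, so (e) meets the standard.
  All elements met. The burden passes to the importer.
At Stage 3 the importer must meet a heightened civil standard (weight exceeds 72): on (f) the weight is 90 less the opposing 21 gives net 69, which does not exceed 72, so (f) does not meet the standard; on (g) the weight is 96 less the opposing 24 gives net 72, ≤ 72, so (g) does not meet the standard.
  Not every element is met, so the importer fails to carry Stage 3.
So the customs bureau prevails.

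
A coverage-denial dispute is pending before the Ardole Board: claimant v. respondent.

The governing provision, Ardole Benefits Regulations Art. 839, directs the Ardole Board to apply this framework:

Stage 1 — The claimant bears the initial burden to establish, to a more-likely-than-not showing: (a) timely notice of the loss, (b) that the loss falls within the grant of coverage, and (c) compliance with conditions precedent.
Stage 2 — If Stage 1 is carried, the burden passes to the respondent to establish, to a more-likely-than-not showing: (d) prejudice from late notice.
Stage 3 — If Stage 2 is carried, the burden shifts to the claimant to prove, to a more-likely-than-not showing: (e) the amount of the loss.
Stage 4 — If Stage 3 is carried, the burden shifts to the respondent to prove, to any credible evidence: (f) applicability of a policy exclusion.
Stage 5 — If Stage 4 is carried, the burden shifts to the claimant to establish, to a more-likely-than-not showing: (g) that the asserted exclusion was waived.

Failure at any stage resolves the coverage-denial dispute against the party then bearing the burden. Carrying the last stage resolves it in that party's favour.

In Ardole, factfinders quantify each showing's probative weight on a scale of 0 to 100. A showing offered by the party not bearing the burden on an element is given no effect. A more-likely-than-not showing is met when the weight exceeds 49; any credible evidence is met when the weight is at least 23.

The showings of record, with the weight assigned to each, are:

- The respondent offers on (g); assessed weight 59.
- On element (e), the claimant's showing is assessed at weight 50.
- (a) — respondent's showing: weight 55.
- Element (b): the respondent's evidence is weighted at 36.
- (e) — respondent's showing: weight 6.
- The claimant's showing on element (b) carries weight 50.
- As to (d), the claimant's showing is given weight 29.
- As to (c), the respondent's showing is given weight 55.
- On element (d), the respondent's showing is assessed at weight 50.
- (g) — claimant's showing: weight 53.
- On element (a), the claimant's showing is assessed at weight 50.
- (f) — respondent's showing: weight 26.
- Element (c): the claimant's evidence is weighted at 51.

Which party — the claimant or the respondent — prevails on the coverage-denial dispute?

claimant

Stage 1 (claimant, a more-likely-than-not showing, weight exceeds 49): (a) 50 (respondent's 55 disregarded) > 49 — meets; (b) 50 (respondent's 36 disregarded) > 49 — meets; (c) 51 (respondent's 55 disregarded) > 49 — meets.
  All elements met. The burden passes to the respondent.
Stage 2 (respondent, a more-likely-than-not showing, weight exceeds 49): (d) 50 (claimant's 29 disregarded) > 49 — meets.
  Stage 2 is satisfied; the onus moves to the claimant.
Stage 3 (claimant, a more-likely-than-not showing, weight exceeds 49): (e) 50 (respondent's 6 disregarded) > 49 — meets.
  Stage 3 is satisfied; the onus moves to the respondent.
Stage 4 (respondent, any credible evidence, weight is at least 23): (f) 26 ≥ 23 — meets.
  Stage 4 is satisfied; the onus moves to the claimant.
Stage 5 (claimant, a more-likely-than-not showing, weight exceeds 49): (g) 53 (respondent's 59 disregarded) > 49 — meets.
  The claimant carries the last stage.
With every stage satisfied, the claimant prevails.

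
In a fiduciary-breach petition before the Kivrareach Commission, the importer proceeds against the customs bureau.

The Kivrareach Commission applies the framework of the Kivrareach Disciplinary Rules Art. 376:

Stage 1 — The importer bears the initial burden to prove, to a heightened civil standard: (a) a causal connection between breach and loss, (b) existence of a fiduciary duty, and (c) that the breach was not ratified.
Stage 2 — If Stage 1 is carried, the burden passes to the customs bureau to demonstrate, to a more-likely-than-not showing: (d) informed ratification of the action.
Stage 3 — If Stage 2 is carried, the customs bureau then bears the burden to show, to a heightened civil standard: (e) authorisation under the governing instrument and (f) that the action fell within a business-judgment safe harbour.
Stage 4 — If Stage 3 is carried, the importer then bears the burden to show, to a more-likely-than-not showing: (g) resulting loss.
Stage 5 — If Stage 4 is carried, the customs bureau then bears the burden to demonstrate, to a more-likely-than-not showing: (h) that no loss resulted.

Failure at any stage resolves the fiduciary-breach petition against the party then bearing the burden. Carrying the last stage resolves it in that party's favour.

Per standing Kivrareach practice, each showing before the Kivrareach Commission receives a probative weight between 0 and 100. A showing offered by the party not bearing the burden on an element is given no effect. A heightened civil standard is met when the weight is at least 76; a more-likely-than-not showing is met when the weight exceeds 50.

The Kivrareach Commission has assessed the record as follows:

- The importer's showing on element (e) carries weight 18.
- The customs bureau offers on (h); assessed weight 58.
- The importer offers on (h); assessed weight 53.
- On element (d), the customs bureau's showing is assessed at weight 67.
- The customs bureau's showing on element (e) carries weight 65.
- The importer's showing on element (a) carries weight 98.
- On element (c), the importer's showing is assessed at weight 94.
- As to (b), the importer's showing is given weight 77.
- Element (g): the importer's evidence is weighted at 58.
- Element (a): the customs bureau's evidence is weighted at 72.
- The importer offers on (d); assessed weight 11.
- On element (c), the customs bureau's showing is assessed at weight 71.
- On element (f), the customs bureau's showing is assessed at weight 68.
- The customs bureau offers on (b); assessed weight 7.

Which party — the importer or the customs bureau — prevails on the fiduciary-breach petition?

importer

Stage 1 — burden on importer; standard: a heightened civil standard (weight is at least 76).
    (a): 98 (customs bureau's 72 disregarded) ≥ 76 [met]
    (b): 77 (customs bureau's 7 disregarded) ≥ 76 [met]
    (c): 94 (customs bureau's 71 disregarded) ≥ 76 [met]
  The importer carries Stage 1; the customs bureau now bears the burden.
Stage 2 — burden on customs bureau; standard: a more-likely-than-not showing (weight exceeds 50).
    (d): 67 (importer's 11 disregarded) > 50 [met]
  All elements met. The customs bureau retains the burden for Stage 3.
Stage 3 — burden on customs bureau; standard: a heightened civil standard (weight is at least 76).
    (e): 65 (importer's 18 disregarded) < 76 [not met]
    (f): 68 < 76 [not met]
  The customs bureau does not carry Stage 3.
So the importer prevails.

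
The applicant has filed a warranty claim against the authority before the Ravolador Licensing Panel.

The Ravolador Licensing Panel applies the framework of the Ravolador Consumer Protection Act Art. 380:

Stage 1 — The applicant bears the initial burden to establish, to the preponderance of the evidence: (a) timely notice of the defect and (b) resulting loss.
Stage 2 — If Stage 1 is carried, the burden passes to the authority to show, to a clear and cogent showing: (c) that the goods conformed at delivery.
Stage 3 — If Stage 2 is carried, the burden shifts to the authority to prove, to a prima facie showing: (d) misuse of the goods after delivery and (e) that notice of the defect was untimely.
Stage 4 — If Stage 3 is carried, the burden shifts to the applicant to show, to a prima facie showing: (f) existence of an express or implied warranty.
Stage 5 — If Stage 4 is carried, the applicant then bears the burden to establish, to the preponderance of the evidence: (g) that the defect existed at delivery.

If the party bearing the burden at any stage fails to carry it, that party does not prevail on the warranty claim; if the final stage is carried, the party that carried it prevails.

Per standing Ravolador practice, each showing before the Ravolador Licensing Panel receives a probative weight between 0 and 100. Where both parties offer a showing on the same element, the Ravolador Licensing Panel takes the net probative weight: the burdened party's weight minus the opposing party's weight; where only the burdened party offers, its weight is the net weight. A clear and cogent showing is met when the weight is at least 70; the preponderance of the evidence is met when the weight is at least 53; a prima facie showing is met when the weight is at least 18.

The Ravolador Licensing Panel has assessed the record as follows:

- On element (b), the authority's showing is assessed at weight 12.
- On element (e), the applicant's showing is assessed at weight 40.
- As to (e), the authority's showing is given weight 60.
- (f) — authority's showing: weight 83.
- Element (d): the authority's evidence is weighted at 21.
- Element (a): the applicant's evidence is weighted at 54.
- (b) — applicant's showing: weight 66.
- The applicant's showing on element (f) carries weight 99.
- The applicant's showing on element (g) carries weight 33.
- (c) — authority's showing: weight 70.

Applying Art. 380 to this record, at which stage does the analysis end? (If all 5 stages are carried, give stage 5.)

At Stage 1 the applicant must meet the preponderance of the evidence (weight is at least 53): on (a) the weight is 54, which does reach 53, so (a) meets the standard; on (b) the weight is 66 less the opposing 12 gives net 54, ≥ 53, so (b) meets the standard.
  The applicant carries Stage 1; the authority now bears the burden.
At Stage 2 the authority must meet a clear and cogent showing (weight is at least 70): on (c) the weight is 70, which does reach 70, so (c) meets the standard.
  All elements met. The authority retains the burden for Stage 3.
At Stage 3 the authority must meet a prima facie showing (weight is at least 18): on (d) the weight is 21, ≥ 18, so (d) meets the standard; on (e) the weight is 60 less the opposing 40 gives net 20, which does reach 18, so (e) meets the standard.
  Stage 3 carried; the burden shifts to the applicant.
At Stage 4 the applicant must meet a prima facie showing (weight is at least 18): on (f) the weight is 99 less the opposing 83 gives net 16, which does not reach 18, so (f) does not meet the standard.
  The applicant does not carry Stage 4.
The analysis ends at Stage 4; the authority prevails.

stage 4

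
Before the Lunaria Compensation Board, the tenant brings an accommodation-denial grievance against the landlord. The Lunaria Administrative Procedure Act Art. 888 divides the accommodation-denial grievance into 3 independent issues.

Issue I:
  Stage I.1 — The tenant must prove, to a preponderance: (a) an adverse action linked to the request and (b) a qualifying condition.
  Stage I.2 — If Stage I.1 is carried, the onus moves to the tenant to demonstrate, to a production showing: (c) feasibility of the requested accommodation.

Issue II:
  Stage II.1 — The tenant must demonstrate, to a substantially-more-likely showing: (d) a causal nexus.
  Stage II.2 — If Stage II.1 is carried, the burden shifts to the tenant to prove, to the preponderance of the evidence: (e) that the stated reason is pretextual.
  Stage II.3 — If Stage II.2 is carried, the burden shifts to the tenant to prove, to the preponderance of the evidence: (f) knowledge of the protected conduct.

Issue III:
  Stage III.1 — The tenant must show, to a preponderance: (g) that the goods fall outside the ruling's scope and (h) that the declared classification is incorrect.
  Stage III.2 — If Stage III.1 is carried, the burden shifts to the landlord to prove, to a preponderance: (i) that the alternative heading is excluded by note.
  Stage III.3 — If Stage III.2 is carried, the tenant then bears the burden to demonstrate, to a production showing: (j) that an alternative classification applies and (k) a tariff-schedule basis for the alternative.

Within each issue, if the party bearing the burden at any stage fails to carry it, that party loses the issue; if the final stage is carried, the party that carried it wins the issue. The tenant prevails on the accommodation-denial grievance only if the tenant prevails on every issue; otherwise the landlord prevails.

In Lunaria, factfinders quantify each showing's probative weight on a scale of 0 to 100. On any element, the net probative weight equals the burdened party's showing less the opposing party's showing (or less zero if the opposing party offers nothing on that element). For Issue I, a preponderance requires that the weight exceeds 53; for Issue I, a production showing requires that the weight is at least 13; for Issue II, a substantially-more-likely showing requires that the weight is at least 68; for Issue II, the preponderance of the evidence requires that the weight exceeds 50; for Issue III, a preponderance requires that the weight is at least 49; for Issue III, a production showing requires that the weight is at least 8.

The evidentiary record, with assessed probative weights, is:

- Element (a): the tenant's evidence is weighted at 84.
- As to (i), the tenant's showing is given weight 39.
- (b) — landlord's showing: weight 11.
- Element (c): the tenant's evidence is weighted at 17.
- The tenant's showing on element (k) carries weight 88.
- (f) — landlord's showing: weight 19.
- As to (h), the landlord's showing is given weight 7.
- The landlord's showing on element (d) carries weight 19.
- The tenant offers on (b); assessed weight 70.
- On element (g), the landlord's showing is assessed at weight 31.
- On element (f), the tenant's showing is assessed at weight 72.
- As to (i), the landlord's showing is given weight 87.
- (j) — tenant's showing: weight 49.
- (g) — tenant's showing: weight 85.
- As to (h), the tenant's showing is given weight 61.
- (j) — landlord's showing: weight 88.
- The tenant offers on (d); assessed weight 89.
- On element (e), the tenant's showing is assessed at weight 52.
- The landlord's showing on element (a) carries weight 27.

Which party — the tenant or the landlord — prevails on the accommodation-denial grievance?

— Issue I —
At Stage I.1 the tenant must meet a preponderance (weight exceeds 53): on (a) the weight is 84 less the opposing 27 gives net 57, which does exceed 53, so (a) meets the standard; on (b) the weight is 70 less the opposing 11 gives net 59, which does exceed 53, so (b) meets the standard.
  Stage I.1 is satisfied; the tenant continues to bear the burden.
At Stage I.2 the tenant must meet a production showing (weight is at least 13): on (c) the weight is 17, which does reach 13, so (c) meets the standard.
  The tenant carries the last stage.
All stages carried — the tenant prevails on this issue.
— Issue II —
Stage II.1 (tenant, a substantially-more-likely showing, weight is at least 68): (d) net 89−19=70 ≥ 68 — meets.
  Stage II.1 is satisfied; the tenant continues to bear the burden.
Stage II.2 (tenant, the preponderance of the evidence, weight exceeds 50): (e) 52 > 50 — meets.
  Stage II.2 is satisfied; the tenant continues to bear the burden.
Stage II.3 (tenant, the preponderance of the evidence, weight exceeds 50): (f) net 72−19=53 > 50 — meets.
  All elements met at the final stage.
All stages carried — the tenant prevails on this issue.
— Issue III —
At Stage III.1 the tenant must meet a preponderance (weight is at least 49): on (g) the weight is 85 less the opposing 31 gives net 54, which does reach 49, so (g) meets the standard; on (h) the weight is 61 less the opposing 7 gives net 54, which does reach 49, so (h) meets the standard.
  Stage III.1 carried; the burden shifts to the landlord.
At Stage III.2 the landlord must meet a preponderance (weight is at least 49): on (i) the weight is 87 less the opposing 39 gives net 48, which does not reach 49, so (i) does not meet the standard.
  The landlord does not carry Stage III.2.
The tenant prevails on this issue.
Per-issue: Issue I → tenant; Issue II → tenant; Issue III → tenant. The tenant must prevail on every issue; overall, the tenant prevails.

tenant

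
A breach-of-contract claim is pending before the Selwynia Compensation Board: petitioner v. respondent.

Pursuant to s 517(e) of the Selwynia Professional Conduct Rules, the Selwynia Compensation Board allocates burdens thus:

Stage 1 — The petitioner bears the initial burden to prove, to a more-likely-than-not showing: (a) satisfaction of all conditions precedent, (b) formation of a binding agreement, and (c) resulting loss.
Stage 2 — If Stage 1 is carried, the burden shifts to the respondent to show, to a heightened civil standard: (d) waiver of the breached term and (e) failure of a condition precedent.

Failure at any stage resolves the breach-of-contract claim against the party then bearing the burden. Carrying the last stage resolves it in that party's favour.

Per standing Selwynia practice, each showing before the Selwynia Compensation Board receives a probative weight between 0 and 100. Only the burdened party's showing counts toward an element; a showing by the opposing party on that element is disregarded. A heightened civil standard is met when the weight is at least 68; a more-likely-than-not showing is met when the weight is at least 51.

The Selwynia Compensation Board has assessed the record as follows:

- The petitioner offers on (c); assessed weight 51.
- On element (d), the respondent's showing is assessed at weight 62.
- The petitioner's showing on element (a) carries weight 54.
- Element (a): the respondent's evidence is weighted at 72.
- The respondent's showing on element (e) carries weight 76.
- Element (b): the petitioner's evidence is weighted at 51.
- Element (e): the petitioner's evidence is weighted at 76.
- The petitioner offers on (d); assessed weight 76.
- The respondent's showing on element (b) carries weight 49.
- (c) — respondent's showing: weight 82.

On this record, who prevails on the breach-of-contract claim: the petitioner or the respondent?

Stage 1 (petitioner, a more-likely-than-not showing, weight is at least 51): (a) 54 (respondent's 72 disregarded) ≥ 51 — meets; (b) 51 (respondent's 49 disregarded) ≥ 51 — meets; (c) 51 (respondent's 82 disregarded) ≥ 51 — meets.
  The petitioner carries Stage 1; the respondent now bears the burden.
Stage 2 (respondent, a heightened civil standard, weight is at least 68): (d) 62 (petitioner's 76 disregarded) < 68 — fails; (e) 76 (petitioner's 76 disregarded) ≥ 68 — meets.
  Not every element is met, so the respondent fails to carry Stage 2.
So the petitioner prevails.

petitioner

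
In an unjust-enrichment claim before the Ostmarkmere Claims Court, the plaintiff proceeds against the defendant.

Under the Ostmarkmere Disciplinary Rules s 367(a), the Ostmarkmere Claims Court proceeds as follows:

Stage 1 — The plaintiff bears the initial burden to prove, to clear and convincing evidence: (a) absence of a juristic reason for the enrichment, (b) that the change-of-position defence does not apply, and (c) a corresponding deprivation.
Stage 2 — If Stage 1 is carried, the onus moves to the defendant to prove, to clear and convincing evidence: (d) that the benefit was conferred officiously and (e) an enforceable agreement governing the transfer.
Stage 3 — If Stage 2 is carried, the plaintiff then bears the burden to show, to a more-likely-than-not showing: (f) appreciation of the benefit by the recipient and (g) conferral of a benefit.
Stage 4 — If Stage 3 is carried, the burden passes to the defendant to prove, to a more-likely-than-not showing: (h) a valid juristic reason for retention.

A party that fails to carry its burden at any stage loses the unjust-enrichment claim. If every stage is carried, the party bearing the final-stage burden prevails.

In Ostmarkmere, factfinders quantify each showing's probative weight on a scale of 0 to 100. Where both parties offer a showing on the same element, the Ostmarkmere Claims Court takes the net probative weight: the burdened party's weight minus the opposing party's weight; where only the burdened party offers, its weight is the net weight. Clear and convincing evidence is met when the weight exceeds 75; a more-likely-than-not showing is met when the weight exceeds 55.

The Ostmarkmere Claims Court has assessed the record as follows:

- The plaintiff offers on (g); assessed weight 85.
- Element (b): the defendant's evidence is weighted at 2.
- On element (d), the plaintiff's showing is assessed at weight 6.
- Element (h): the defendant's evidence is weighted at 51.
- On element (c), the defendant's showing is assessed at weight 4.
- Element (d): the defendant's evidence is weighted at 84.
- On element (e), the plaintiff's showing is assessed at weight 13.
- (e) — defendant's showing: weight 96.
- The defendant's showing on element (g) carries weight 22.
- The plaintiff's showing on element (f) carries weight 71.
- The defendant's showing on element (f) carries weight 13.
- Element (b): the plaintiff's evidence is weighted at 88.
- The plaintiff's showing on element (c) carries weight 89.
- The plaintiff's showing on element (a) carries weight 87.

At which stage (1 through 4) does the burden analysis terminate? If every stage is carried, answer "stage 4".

Stage 1 — burden on plaintiff; standard: clear and convincing evidence (weight exceeds 75).
    (a): 87 > 75 [met]
    (b): 88 − 2 = 86 > 75 [met]
    (c): 89 − 4 = 85 > 75 [met]
  The plaintiff carries Stage 1; the defendant now bears the burden.
Stage 2 — burden on defendant; standard: clear and convincing evidence (weight exceeds 75).
    (d): 84 − 6 = 78 > 75 [met]
    (e): 96 − 13 = 83 > 75 [met]
  Stage 2 is satisfied; the onus moves to the plaintiff.
Stage 3 — burden on plaintiff; standard: a more-likely-than-not showing (weight exceeds 55).
    (f): 71 − 13 = 58 > 55 [met]
    (g): 85 − 22 = 63 > 55 [met]
  The plaintiff carries Stage 3; the defendant now bears the burden.
Stage 4 — burden on defendant; standard: a more-likely-than-not showing (weight exceeds 55).
    (h): 51 ≤ 55 [not met]
  Not every element is met, so the defendant fails to carry Stage 4.
The analysis ends at Stage 4; the plaintiff prevails.

stage 4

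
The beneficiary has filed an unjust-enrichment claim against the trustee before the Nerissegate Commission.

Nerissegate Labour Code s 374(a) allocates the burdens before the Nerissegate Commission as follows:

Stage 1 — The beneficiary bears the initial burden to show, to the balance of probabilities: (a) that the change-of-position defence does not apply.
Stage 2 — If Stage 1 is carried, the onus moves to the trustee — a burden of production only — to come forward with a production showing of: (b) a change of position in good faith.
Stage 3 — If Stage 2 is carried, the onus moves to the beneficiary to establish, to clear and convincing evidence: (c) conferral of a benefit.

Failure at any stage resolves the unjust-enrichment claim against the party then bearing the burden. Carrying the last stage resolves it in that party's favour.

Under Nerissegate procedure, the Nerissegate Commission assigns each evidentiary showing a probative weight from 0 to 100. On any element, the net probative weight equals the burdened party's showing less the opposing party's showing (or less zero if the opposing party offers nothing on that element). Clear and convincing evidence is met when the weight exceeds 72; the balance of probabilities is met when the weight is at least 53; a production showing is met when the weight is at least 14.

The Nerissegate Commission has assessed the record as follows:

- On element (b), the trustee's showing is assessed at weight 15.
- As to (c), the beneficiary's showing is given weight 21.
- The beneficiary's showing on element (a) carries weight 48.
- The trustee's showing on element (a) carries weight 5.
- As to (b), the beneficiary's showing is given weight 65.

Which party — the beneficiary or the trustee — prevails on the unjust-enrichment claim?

trustee

Stage 1 — burden on beneficiary; standard: the balance of probabilities (weight is at least 53).
    (a): 48 − 5 = 43 < 53 [not met]
  Stage 1 not carried; the beneficiary fails its burden.
The analysis ends at Stage 1; the trustee prevails.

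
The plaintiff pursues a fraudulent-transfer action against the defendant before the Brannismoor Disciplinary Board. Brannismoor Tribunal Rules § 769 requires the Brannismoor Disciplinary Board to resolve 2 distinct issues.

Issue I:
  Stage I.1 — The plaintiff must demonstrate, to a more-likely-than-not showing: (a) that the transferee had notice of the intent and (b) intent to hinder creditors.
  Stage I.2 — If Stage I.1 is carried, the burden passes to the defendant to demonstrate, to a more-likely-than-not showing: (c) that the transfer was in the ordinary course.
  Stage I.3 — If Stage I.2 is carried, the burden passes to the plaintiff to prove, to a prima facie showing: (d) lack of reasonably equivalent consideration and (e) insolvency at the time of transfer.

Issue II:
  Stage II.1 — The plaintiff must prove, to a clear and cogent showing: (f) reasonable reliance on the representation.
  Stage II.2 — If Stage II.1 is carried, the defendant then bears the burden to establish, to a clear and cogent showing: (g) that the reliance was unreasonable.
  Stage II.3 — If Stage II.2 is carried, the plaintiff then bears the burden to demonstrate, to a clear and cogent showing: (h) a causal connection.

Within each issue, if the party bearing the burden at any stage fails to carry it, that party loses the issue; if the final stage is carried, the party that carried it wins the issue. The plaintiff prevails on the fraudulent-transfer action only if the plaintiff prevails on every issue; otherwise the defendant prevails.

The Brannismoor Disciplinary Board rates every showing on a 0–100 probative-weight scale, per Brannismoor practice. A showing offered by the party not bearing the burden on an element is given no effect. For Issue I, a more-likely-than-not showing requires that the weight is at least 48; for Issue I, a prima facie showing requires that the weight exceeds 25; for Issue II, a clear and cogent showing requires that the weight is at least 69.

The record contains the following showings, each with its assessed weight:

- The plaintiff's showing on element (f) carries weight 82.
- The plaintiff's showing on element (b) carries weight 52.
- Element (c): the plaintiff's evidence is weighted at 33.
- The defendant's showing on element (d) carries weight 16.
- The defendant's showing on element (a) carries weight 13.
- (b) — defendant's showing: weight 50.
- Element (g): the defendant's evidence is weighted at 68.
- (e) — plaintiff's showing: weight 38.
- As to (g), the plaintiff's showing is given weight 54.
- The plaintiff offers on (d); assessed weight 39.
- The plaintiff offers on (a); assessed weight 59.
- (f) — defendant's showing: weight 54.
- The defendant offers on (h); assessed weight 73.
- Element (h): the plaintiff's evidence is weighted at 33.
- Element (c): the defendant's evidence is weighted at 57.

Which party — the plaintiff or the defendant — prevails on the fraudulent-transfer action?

— Issue I —
Stage I.1 — burden on plaintiff; standard: a more-likely-than-not showing (weight is at least 48).
    (a): 59 (defendant's 13 disregarded) ≥ 48 [met]
    (b): 52 (defendant's 50 disregarded) ≥ 48 [met]
  Stage I.1 carried; the burden shifts to the defendant.
Stage I.2 — burden on defendant; standard: a more-likely-than-not showing (weight is at least 48).
    (c): 57 (plaintiff's 33 disregarded) ≥ 48 [met]
  Stage I.2 is satisfied; the onus moves to the plaintiff.
Stage I.3 — burden on plaintiff; standard: a prima facie showing (weight exceeds 25).
    (d): 39 (defendant's 16 disregarded) > 25 [met]
    (e): 38 > 25 [met]
  Stage I.3 carried; the final stage is satisfied.
All stages carried — the plaintiff prevails on this issue.
— Issue II —
Stage II.1 (plaintiff, a clear and cogent showing, weight is at least 69): (f) 82 (defendant's 54 disregarded) ≥ 69 — meets.
  Stage II.1 carried; the burden shifts to the defendant.
Stage II.2 (defendant, a clear and cogent showing, weight is at least 69): (g) 68 (plaintiff's 54 disregarded) < 69 — fails.
  Stage II.2 not carried; the defendant fails its burden.
So the plaintiff prevails on this issue.
Per-issue: Issue I → plaintiff; Issue II → plaintiff. The plaintiff must prevail on every issue; overall, the plaintiff prevails.

plaintiff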